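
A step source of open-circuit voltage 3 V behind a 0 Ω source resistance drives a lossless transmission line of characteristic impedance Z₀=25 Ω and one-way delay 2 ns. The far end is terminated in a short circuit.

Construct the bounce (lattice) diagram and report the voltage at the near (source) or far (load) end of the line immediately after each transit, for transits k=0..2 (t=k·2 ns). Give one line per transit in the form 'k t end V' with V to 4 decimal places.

Γ_L=-1.000000, Γ_S=-1.000000; launch V₁=3·25/25=3.000000
k=0 src: V=3.0000
k=1 load: inc=3.000000, refl=3.000000·-1.000000=-3.0000; V=0.000000+3.000000+-3.000000=0.0000
k=2 src: inc=-3.000000, refl=-3.000000·-1.000000=3.0000; V=3.000000+-3.000000+3.000000=3.0000

0 0 source 3.0000
1 2 load 0.0000
2 4 source 3.0000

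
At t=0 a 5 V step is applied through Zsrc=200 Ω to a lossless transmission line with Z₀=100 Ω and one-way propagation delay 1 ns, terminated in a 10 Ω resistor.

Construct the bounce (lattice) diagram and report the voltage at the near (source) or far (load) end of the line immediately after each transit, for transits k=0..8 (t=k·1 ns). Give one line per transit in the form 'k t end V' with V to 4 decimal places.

0 0 source 1.6667
1 1 load 0.3030
2 2 source -0.1515
3 3 load 0.2204
4 4 source 0.3444
5 5 load 0.2429
6 6 source 0.2091
7 7 load 0.2368
8 8 source 0.2460

Γ_L=-0.818182, Γ_S=0.333333; launch V₁=5·100/300=1.666667
k=0 src: V=1.6667
k=1 load: inc=1.666667, refl=1.666667·-0.818182=-1.3636; V=0.000000+1.666667+-1.363636=0.3030
k=2 src: inc=-1.363636, refl=-1.363636·0.333333=-0.4545; V=1.666667+-1.363636+-0.454545=-0.1515
k=3 load: inc=-0.454545, refl=-0.454545·-0.818182=0.3719; V=0.303030+-0.454545+0.371901=0.2204
k=4 src: inc=0.371901, refl=0.371901·0.333333=0.1240; V=-0.151515+0.371901+0.123967=0.3444
k=5 load: inc=0.123967, refl=0.123967·-0.818182=-0.1014; V=0.220386+0.123967+-0.101427=0.2429
k=6 src: inc=-0.101427, refl=-0.101427·0.333333=-0.0338; V=0.344353+-0.101427+-0.033809=0.2091
k=7 load: inc=-0.033809, refl=-0.033809·-0.818182=0.0277; V=0.242925+-0.033809+0.027662=0.2368
k=8 src: inc=0.027662, refl=0.027662·0.333333=0.0092; V=0.209116+0.027662+0.009221=0.2460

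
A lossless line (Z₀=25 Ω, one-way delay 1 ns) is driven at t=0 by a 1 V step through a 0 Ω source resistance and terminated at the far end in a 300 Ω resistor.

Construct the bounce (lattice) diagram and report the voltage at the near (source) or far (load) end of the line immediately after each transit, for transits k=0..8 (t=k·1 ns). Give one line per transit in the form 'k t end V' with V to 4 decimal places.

0 0 source 1.0000
1 1 load 1.8462
2 2 source 1.0000
3 3 load 0.2840
4 4 source 1.0000
5 5 load 1.6058
6 6 source 1.0000
7 7 load 0.4874
8 8 source 1.0000

Γ_L=0.846154, Γ_S=-1.000000; launch V₁=1·25/25=1.000000
k=0 src: V=1.0000
k=1 load: inc=1.000000, refl=1.000000·0.846154=0.8462; V=0.000000+1.000000+0.846154=1.8462
k=2 src: inc=0.846154, refl=0.846154·-1.000000=-0.8462; V=1.000000+0.846154+-0.846154=1.0000
k=3 load: inc=-0.846154, refl=-0.846154·0.846154=-0.7160; V=1.846154+-0.846154+-0.715976=0.2840
k=4 src: inc=-0.715976, refl=-0.715976·-1.000000=0.7160; V=1.000000+-0.715976+0.715976=1.0000
k=5 load: inc=0.715976, refl=0.715976·0.846154=0.6058; V=0.284024+0.715976+0.605826=1.6058
k=6 src: inc=0.605826, refl=0.605826·-1.000000=-0.6058; V=1.000000+0.605826+-0.605826=1.0000
k=7 load: inc=-0.605826, refl=-0.605826·0.846154=-0.5126; V=1.605826+-0.605826+-0.512622=0.4874
k=8 src: inc=-0.512622, refl=-0.512622·-1.000000=0.5126; V=1.000000+-0.512622+0.512622=1.0000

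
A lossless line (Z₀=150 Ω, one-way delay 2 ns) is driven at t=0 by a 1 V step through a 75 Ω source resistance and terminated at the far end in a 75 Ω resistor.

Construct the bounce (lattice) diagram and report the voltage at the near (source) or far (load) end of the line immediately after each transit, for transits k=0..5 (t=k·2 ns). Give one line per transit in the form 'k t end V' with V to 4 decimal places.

0 0 source 0.6667
1 2 load 0.4444
2 4 source 0.5185
3 6 load 0.4938
4 8 source 0.5021
5 10 load 0.4993

Γ_L=-0.333333, Γ_S=-0.333333; launch V₁=1·150/225=0.666667
k=0 src: V=0.6667
k=1 load: inc=0.666667, refl=0.666667·-0.333333=-0.2222; V=0.000000+0.666667+-0.222222=0.4444
k=2 src: inc=-0.222222, refl=-0.222222·-0.333333=0.0741; V=0.666667+-0.222222+0.074074=0.5185
k=3 load: inc=0.074074, refl=0.074074·-0.333333=-0.0247; V=0.444444+0.074074+-0.024691=0.4938
k=4 src: inc=-0.024691, refl=-0.024691·-0.333333=0.0082; V=0.518519+-0.024691+0.008230=0.5021
k=5 load: inc=0.008230, refl=0.008230·-0.333333=-0.0027; V=0.493827+0.008230+-0.002743=0.4993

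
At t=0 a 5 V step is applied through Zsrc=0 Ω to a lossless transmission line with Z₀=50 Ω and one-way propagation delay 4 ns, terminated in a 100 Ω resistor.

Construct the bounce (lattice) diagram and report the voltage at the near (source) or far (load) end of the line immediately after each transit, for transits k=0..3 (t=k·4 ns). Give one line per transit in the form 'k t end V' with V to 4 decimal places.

0 0 source 5.0000
1 4 load 6.6667
2 8 source 5.0000
3 12 load 4.4444

Γ_L=0.333333, Γ_S=-1.000000; launch V₁=5·50/50=5.000000
k=0 src: V=5.0000
k=1 load: inc=5.000000, refl=5.000000·0.333333=1.6667; V=0.000000+5.000000+1.666667=6.6667
k=2 src: inc=1.666667, refl=1.666667·-1.000000=-1.6667; V=5.000000+1.666667+-1.666667=5.0000
k=3 load: inc=-1.666667, refl=-1.666667·0.333333=-0.5556; V=6.666667+-1.666667+-0.555556=4.4444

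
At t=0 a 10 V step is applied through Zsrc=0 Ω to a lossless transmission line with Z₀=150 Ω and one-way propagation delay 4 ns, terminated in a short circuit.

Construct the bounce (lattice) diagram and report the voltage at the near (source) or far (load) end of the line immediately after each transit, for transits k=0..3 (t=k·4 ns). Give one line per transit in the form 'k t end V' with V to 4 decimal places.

0 0 source 10.0000
1 4 load 0.0000
2 8 source 10.0000
3 12 load 0.0000

Γ_L=-1.000000, Γ_S=-1.000000; launch V₁=10·150/150=10.000000
k=0 src: V=10.0000
k=1 load: inc=10.000000, refl=10.000000·-1.000000=-10.0000; V=0.000000+10.000000+-10.000000=0.0000
k=2 src: inc=-10.000000, refl=-10.000000·-1.000000=10.0000; V=10.000000+-10.000000+10.000000=10.0000
k=3 load: inc=10.000000, refl=10.000000·-1.000000=-10.0000; V=0.000000+10.000000+-10.000000=0.0000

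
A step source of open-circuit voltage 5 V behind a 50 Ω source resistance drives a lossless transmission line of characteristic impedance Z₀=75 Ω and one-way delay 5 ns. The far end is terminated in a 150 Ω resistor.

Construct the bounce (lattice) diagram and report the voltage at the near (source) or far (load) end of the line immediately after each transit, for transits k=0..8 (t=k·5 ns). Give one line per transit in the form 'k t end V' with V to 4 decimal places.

0 0 source 3.0000
1 5 load 4.0000
2 10 source 3.8000
3 15 load 3.7333
4 20 source 3.7467
5 25 load 3.7511
6 30 source 3.7502
7 35 load 3.7499
8 40 source 3.7500

Γ_L=0.333333, Γ_S=-0.200000; launch V₁=5·75/125=3.000000
k=0 src: V=3.0000
k=1 load: inc=3.000000, refl=3.000000·0.333333=1.0000; V=0.000000+3.000000+1.000000=4.0000
k=2 src: inc=1.000000, refl=1.000000·-0.200000=-0.2000; V=3.000000+1.000000+-0.200000=3.8000
k=3 load: inc=-0.200000, refl=-0.200000·0.333333=-0.0667; V=4.000000+-0.200000+-0.066667=3.7333
k=4 src: inc=-0.066667, refl=-0.066667·-0.200000=0.0133; V=3.800000+-0.066667+0.013333=3.7467
k=5 load: inc=0.013333, refl=0.013333·0.333333=0.0044; V=3.733333+0.013333+0.004444=3.7511
k=6 src: inc=0.004444, refl=0.004444·-0.200000=-0.0009; V=3.746667+0.004444+-0.000889=3.7502
k=7 load: inc=-0.000889, refl=-0.000889·0.333333=-0.0003; V=3.751111+-0.000889+-0.000296=3.7499
k=8 src: inc=-0.000296, refl=-0.000296·-0.200000=0.0001; V=3.750222+-0.000296+0.000059=3.7500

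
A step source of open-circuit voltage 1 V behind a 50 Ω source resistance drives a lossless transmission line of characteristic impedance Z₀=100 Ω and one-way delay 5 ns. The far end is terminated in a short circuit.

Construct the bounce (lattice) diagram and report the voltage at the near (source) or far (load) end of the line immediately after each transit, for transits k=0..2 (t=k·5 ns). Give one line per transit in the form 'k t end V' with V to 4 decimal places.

Γ_L=-1.000000, Γ_S=-0.333333; launch V₁=1·100/150=0.666667
k=0 src: V=0.6667
k=1 load: inc=0.666667, refl=0.666667·-1.000000=-0.6667; V=0.000000+0.666667+-0.666667=0.0000
k=2 src: inc=-0.666667, refl=-0.666667·-0.333333=0.2222; V=0.666667+-0.666667+0.222222=0.2222

0 0 source 0.6667
1 5 load 0.0000
2 10 source 0.2222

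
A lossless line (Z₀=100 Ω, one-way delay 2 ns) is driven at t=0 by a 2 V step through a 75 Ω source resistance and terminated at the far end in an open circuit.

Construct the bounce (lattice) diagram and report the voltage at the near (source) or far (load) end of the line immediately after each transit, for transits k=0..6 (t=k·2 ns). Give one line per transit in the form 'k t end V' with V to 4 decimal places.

0 0 source 1.1429
1 2 load 2.2857
2 4 source 2.1224
3 6 load 1.9592
4 8 source 1.9825
5 10 load 2.0058
6 12 source 2.0025

Γ_L=1.000000, Γ_S=-0.142857; launch V₁=2·100/175=1.142857
k=0 src: V=1.1429
k=1 load: inc=1.142857, refl=1.142857·1.000000=1.1429; V=0.000000+1.142857+1.142857=2.2857
k=2 src: inc=1.142857, refl=1.142857·-0.142857=-0.1633; V=1.142857+1.142857+-0.163265=2.1224
k=3 load: inc=-0.163265, refl=-0.163265·1.000000=-0.1633; V=2.285714+-0.163265+-0.163265=1.9592
k=4 src: inc=-0.163265, refl=-0.163265·-0.142857=0.0233; V=2.122449+-0.163265+0.023324=1.9825
k=5 load: inc=0.023324, refl=0.023324·1.000000=0.0233; V=1.959184+0.023324+0.023324=2.0058
k=6 src: inc=0.023324, refl=0.023324·-0.142857=-0.0033; V=1.982507+0.023324+-0.003332=2.0025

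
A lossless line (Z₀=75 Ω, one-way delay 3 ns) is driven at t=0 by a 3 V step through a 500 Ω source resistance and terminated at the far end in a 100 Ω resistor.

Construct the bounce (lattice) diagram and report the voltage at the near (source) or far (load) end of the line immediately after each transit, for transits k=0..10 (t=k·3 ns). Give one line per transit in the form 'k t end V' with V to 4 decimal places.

0 0 source 0.3913
1 3 load 0.4472
2 6 source 0.4885
3 9 load 0.4944
4 12 source 0.4988
5 15 load 0.4994
6 18 source 0.4999
7 21 load 0.4999
8 24 source 0.5000
9 27 load 0.5000
10 30 source 0.5000

Γ_L=0.142857, Γ_S=0.739130; launch V₁=3·75/575=0.391304
k=0 src: V=0.3913
k=1 load: inc=0.391304, refl=0.391304·0.142857=0.0559; V=0.000000+0.391304+0.055901=0.4472
k=2 src: inc=0.055901, refl=0.055901·0.739130=0.0413; V=0.391304+0.055901+0.041318=0.4885
k=3 load: inc=0.041318, refl=0.041318·0.142857=0.0059; V=0.447205+0.041318+0.005903=0.4944
k=4 src: inc=0.005903, refl=0.005903·0.739130=0.0044; V=0.488523+0.005903+0.004363=0.4988
k=5 load: inc=0.004363, refl=0.004363·0.142857=0.0006; V=0.494425+0.004363+0.000623=0.4994
k=6 src: inc=0.000623, refl=0.000623·0.739130=0.0005; V=0.498788+0.000623+0.000461=0.4999
k=7 load: inc=0.000461, refl=0.000461·0.142857=0.0001; V=0.499411+0.000461+0.000066=0.4999
k=8 src: inc=0.000066, refl=0.000066·0.739130=0.0000; V=0.499872+0.000066+0.000049=0.5000
k=9 load: inc=0.000049, refl=0.000049·0.142857=0.0000; V=0.499938+0.000049+0.000007=0.5000
k=10 src: inc=0.000007, refl=0.000007·0.739130=0.0000; V=0.499986+0.000007+0.000005=0.5000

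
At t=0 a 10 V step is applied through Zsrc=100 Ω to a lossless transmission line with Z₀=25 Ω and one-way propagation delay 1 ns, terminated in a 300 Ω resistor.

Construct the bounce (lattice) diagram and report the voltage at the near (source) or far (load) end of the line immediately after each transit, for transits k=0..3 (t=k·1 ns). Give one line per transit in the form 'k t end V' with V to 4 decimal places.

0 0 source 2.0000
1 1 load 3.6923
2 2 source 4.7077
3 3 load 5.5669

Γ_L=0.846154, Γ_S=0.600000; launch V₁=10·25/125=2.000000
k=0 src: V=2.0000
k=1 load: inc=2.000000, refl=2.000000·0.846154=1.6923; V=0.000000+2.000000+1.692308=3.6923
k=2 src: inc=1.692308, refl=1.692308·0.600000=1.0154; V=2.000000+1.692308+1.015385=4.7077
k=3 load: inc=1.015385, refl=1.015385·0.846154=0.8592; V=3.692308+1.015385+0.859172=5.5669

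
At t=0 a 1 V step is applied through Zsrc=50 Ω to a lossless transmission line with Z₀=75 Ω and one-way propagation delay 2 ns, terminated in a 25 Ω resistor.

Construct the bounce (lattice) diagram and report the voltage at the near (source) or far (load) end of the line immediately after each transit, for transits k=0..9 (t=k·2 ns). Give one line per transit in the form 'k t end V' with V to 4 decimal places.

0 0 source 0.6000
1 2 load 0.3000
2 4 source 0.3600
3 6 load 0.3300
4 8 source 0.3360
5 10 load 0.3330
6 12 source 0.3336
7 14 load 0.3333
8 16 source 0.3334
9 18 load 0.3333

Γ_L=-0.500000, Γ_S=-0.200000; launch V₁=1·75/125=0.600000
k=0 src: V=0.6000
k=1 load: inc=0.600000, refl=0.600000·-0.500000=-0.3000; V=0.000000+0.600000+-0.300000=0.3000
k=2 src: inc=-0.300000, refl=-0.300000·-0.200000=0.0600; V=0.600000+-0.300000+0.060000=0.3600
k=3 load: inc=0.060000, refl=0.060000·-0.500000=-0.0300; V=0.300000+0.060000+-0.030000=0.3300
k=4 src: inc=-0.030000, refl=-0.030000·-0.200000=0.0060; V=0.360000+-0.030000+0.006000=0.3360
k=5 load: inc=0.006000, refl=0.006000·-0.500000=-0.0030; V=0.330000+0.006000+-0.003000=0.3330
k=6 src: inc=-0.003000, refl=-0.003000·-0.200000=0.0006; V=0.336000+-0.003000+0.000600=0.3336
k=7 load: inc=0.000600, refl=0.000600·-0.500000=-0.0003; V=0.333000+0.000600+-0.000300=0.3333
k=8 src: inc=-0.000300, refl=-0.000300·-0.200000=0.0001; V=0.333600+-0.000300+0.000060=0.3334
k=9 load: inc=0.000060, refl=0.000060·-0.500000=-0.0000; V=0.333300+0.000060+-0.000030=0.3333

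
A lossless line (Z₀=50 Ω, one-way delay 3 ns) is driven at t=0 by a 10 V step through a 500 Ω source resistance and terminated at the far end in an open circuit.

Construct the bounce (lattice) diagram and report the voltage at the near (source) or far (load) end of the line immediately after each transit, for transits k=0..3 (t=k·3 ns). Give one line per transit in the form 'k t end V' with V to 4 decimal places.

Γ_L=1.000000, Γ_S=0.818182; launch V₁=10·50/550=0.909091
k=0 src: V=0.9091
k=1 load: inc=0.909091, refl=0.909091·1.000000=0.9091; V=0.000000+0.909091+0.909091=1.8182
k=2 src: inc=0.909091, refl=0.909091·0.818182=0.7438; V=0.909091+0.909091+0.743802=2.5620
k=3 load: inc=0.743802, refl=0.743802·1.000000=0.7438; V=1.818182+0.743802+0.743802=3.3058

0 0 source 0.9091
1 3 load 1.8182
2 6 source 2.5620
3 9 load 3.3058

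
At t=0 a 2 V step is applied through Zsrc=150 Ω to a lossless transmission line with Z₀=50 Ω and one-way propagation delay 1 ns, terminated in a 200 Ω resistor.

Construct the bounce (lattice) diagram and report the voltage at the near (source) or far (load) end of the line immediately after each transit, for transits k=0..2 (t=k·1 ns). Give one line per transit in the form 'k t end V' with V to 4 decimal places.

0 0 source 0.5000
1 1 load 0.8000
2 2 source 0.9500

Γ_L=0.600000, Γ_S=0.500000; launch V₁=2·50/200=0.500000
k=0 src: V=0.5000
k=1 load: inc=0.500000, refl=0.500000·0.600000=0.3000; V=0.000000+0.500000+0.300000=0.8000
k=2 src: inc=0.300000, refl=0.300000·0.500000=0.1500; V=0.500000+0.300000+0.150000=0.9500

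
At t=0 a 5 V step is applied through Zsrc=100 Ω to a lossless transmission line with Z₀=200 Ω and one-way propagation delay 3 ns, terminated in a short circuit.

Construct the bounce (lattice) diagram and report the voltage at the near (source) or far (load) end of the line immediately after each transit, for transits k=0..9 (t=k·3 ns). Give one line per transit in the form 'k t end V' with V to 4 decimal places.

Γ_L=-1.000000, Γ_S=-0.333333; launch V₁=5·200/300=3.333333
k=0 src: V=3.3333
k=1 load: inc=3.333333, refl=3.333333·-1.000000=-3.3333; V=0.000000+3.333333+-3.333333=0.0000
k=2 src: inc=-3.333333, refl=-3.333333·-0.333333=1.1111; V=3.333333+-3.333333+1.111111=1.1111
k=3 load: inc=1.111111, refl=1.111111·-1.000000=-1.1111; V=0.000000+1.111111+-1.111111=0.0000
k=4 src: inc=-1.111111, refl=-1.111111·-0.333333=0.3704; V=1.111111+-1.111111+0.370370=0.3704
k=5 load: inc=0.370370, refl=0.370370·-1.000000=-0.3704; V=0.000000+0.370370+-0.370370=0.0000
k=6 src: inc=-0.370370, refl=-0.370370·-0.333333=0.1235; V=0.370370+-0.370370+0.123457=0.1235
k=7 load: inc=0.123457, refl=0.123457·-1.000000=-0.1235; V=0.000000+0.123457+-0.123457=0.0000
k=8 src: inc=-0.123457, refl=-0.123457·-0.333333=0.0412; V=0.123457+-0.123457+0.041152=0.0412
k=9 load: inc=0.041152, refl=0.041152·-1.000000=-0.0412; V=0.000000+0.041152+-0.041152=0.0000

0 0 source 3.3333
1 3 load 0.0000
2 6 source 1.1111
3 9 load 0.0000
4 12 source 0.3704
5 15 load 0.0000
6 18 source 0.1235
7 21 load 0.0000
8 24 source 0.0412
9 27 load 0.0000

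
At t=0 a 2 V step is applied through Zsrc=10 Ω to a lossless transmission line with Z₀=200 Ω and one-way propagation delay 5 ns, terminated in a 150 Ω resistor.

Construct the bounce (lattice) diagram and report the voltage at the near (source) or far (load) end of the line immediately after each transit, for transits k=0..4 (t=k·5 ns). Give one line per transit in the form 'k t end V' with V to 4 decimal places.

0 0 source 1.9048
1 5 load 1.6327
2 10 source 1.8788
3 15 load 1.8437
4 20 source 1.8755

Γ_L=-0.142857, Γ_S=-0.904762; launch V₁=2·200/210=1.904762
k=0 src: V=1.9048
k=1 load: inc=1.904762, refl=1.904762·-0.142857=-0.2721; V=0.000000+1.904762+-0.272109=1.6327
k=2 src: inc=-0.272109, refl=-0.272109·-0.904762=0.2462; V=1.904762+-0.272109+0.246194=1.8788
k=3 load: inc=0.246194, refl=0.246194·-0.142857=-0.0352; V=1.632653+0.246194+-0.035171=1.8437
k=4 src: inc=-0.035171, refl=-0.035171·-0.904762=0.0318; V=1.878847+-0.035171+0.031821=1.8755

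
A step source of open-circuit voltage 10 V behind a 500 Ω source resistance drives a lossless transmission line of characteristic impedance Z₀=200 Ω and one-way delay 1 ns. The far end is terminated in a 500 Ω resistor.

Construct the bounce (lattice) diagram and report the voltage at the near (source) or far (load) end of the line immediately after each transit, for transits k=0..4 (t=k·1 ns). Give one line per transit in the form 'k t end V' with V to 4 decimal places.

0 0 source 2.8571
1 1 load 4.0816
2 2 source 4.6064
3 3 load 4.8313
4 4 source 4.9277

Γ_L=0.428571, Γ_S=0.428571; launch V₁=10·200/700=2.857143
k=0 src: V=2.8571
k=1 load: inc=2.857143, refl=2.857143·0.428571=1.2245; V=0.000000+2.857143+1.224490=4.0816
k=2 src: inc=1.224490, refl=1.224490·0.428571=0.5248; V=2.857143+1.224490+0.524781=4.6064
k=3 load: inc=0.524781, refl=0.524781·0.428571=0.2249; V=4.081633+0.524781+0.224906=4.8313
k=4 src: inc=0.224906, refl=0.224906·0.428571=0.0964; V=4.606414+0.224906+0.096388=4.9277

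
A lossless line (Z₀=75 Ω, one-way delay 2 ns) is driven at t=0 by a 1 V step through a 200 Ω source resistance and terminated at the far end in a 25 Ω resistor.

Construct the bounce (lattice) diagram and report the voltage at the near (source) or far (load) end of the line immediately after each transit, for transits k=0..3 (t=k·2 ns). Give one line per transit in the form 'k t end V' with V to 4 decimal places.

0 0 source 0.2727
1 2 load 0.1364
2 4 source 0.0744
3 6 load 0.1054

Γ_L=-0.500000, Γ_S=0.454545; launch V₁=1·75/275=0.272727
k=0 src: V=0.2727
k=1 load: inc=0.272727, refl=0.272727·-0.500000=-0.1364; V=0.000000+0.272727+-0.136364=0.1364
k=2 src: inc=-0.136364, refl=-0.136364·0.454545=-0.0620; V=0.272727+-0.136364+-0.061983=0.0744
k=3 load: inc=-0.061983, refl=-0.061983·-0.500000=0.0310; V=0.136364+-0.061983+0.030992=0.1054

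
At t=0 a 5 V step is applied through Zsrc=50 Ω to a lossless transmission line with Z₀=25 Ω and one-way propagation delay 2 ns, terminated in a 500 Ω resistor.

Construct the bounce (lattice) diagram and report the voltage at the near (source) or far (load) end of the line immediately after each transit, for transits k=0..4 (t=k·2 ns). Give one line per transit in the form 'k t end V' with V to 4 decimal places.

0 0 source 1.6667
1 2 load 3.1746
2 4 source 3.6772
3 6 load 4.1320
4 8 source 4.2836

Γ_L=0.904762, Γ_S=0.333333; launch V₁=5·25/75=1.666667
k=0 src: V=1.6667
k=1 load: inc=1.666667, refl=1.666667·0.904762=1.5079; V=0.000000+1.666667+1.507937=3.1746
k=2 src: inc=1.507937, refl=1.507937·0.333333=0.5026; V=1.666667+1.507937+0.502646=3.6772
k=3 load: inc=0.502646, refl=0.502646·0.904762=0.4548; V=3.174603+0.502646+0.454775=4.1320
k=4 src: inc=0.454775, refl=0.454775·0.333333=0.1516; V=3.677249+0.454775+0.151592=4.2836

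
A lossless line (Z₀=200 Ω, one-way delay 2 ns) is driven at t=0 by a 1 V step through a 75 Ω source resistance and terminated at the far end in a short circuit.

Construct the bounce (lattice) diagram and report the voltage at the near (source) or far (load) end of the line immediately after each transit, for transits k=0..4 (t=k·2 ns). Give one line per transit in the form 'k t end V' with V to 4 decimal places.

Γ_L=-1.000000, Γ_S=-0.454545; launch V₁=1·200/275=0.727273
k=0 src: V=0.7273
k=1 load: inc=0.727273, refl=0.727273·-1.000000=-0.7273; V=0.000000+0.727273+-0.727273=0.0000
k=2 src: inc=-0.727273, refl=-0.727273·-0.454545=0.3306; V=0.727273+-0.727273+0.330579=0.3306
k=3 load: inc=0.330579, refl=0.330579·-1.000000=-0.3306; V=0.000000+0.330579+-0.330579=0.0000
k=4 src: inc=-0.330579, refl=-0.330579·-0.454545=0.1503; V=0.330579+-0.330579+0.150263=0.1503

0 0 source 0.7273
1 2 load 0.0000
2 4 source 0.3306
3 6 load 0.0000
4 8 source 0.1503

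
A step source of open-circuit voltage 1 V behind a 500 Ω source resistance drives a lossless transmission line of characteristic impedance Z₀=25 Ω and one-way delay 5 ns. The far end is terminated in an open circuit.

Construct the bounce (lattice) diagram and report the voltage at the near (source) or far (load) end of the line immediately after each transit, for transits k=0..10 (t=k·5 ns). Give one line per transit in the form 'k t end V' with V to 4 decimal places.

0 0 source 0.0476
1 5 load 0.0952
2 10 source 0.1383
3 15 load 0.1814
4 20 source 0.2204
5 25 load 0.2594
6 30 source 0.2946
7 35 load 0.3299
8 40 source 0.3618
9 45 load 0.3937
10 50 source 0.4226

Γ_L=1.000000, Γ_S=0.904762; launch V₁=1·25/525=0.047619
k=0 src: V=0.0476
k=1 load: inc=0.047619, refl=0.047619·1.000000=0.0476; V=0.000000+0.047619+0.047619=0.0952
k=2 src: inc=0.047619, refl=0.047619·0.904762=0.0431; V=0.047619+0.047619+0.043084=0.1383
k=3 load: inc=0.043084, refl=0.043084·1.000000=0.0431; V=0.095238+0.043084+0.043084=0.1814
k=4 src: inc=0.043084, refl=0.043084·0.904762=0.0390; V=0.138322+0.043084+0.038981=0.2204
k=5 load: inc=0.038981, refl=0.038981·1.000000=0.0390; V=0.181406+0.038981+0.038981=0.2594
k=6 src: inc=0.038981, refl=0.038981·0.904762=0.0353; V=0.220387+0.038981+0.035268=0.2946
k=7 load: inc=0.035268, refl=0.035268·1.000000=0.0353; V=0.259367+0.035268+0.035268=0.3299
k=8 src: inc=0.035268, refl=0.035268·0.904762=0.0319; V=0.294635+0.035268+0.031909=0.3618
k=9 load: inc=0.031909, refl=0.031909·1.000000=0.0319; V=0.329904+0.031909+0.031909=0.3937
k=10 src: inc=0.031909, refl=0.031909·0.904762=0.0289; V=0.361813+0.031909+0.028870=0.4226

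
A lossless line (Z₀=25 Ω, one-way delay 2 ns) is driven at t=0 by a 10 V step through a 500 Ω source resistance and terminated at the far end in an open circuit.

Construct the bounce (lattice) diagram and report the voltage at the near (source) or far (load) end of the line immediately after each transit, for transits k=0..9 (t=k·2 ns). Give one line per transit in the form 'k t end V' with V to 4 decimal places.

Γ_L=1.000000, Γ_S=0.904762; launch V₁=10·25/525=0.476190
k=0 src: V=0.4762
k=1 load: inc=0.476190, refl=0.476190·1.000000=0.4762; V=0.000000+0.476190+0.476190=0.9524
k=2 src: inc=0.476190, refl=0.476190·0.904762=0.4308; V=0.476190+0.476190+0.430839=1.3832
k=3 load: inc=0.430839, refl=0.430839·1.000000=0.4308; V=0.952381+0.430839+0.430839=1.8141
k=4 src: inc=0.430839, refl=0.430839·0.904762=0.3898; V=1.383220+0.430839+0.389807=2.2039
k=5 load: inc=0.389807, refl=0.389807·1.000000=0.3898; V=1.814059+0.389807+0.389807=2.5937
k=6 src: inc=0.389807, refl=0.389807·0.904762=0.3527; V=2.203866+0.389807+0.352682=2.9464
k=7 load: inc=0.352682, refl=0.352682·1.000000=0.3527; V=2.593672+0.352682+0.352682=3.2990
k=8 src: inc=0.352682, refl=0.352682·0.904762=0.3191; V=2.946355+0.352682+0.319093=3.6181
k=9 load: inc=0.319093, refl=0.319093·1.000000=0.3191; V=3.299037+0.319093+0.319093=3.9372

0 0 source 0.4762
1 2 load 0.9524
2 4 source 1.3832
3 6 load 1.8141
4 8 source 2.2039
5 10 load 2.5937
6 12 source 2.9464
7 14 load 3.2990
8 16 source 3.6181
9 18 load 3.9372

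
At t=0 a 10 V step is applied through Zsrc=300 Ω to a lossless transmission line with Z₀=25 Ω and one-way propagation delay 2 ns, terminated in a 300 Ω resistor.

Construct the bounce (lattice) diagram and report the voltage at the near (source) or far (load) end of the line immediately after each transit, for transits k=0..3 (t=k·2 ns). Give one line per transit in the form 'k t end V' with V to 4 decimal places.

Γ_L=0.846154, Γ_S=0.846154; launch V₁=10·25/325=0.769231
k=0 src: V=0.7692
k=1 load: inc=0.769231, refl=0.769231·0.846154=0.6509; V=0.000000+0.769231+0.650888=1.4201
k=2 src: inc=0.650888, refl=0.650888·0.846154=0.5508; V=0.769231+0.650888+0.550751=1.9709
k=3 load: inc=0.550751, refl=0.550751·0.846154=0.4660; V=1.420118+0.550751+0.466020=2.4369

0 0 source 0.7692
1 2 load 1.4201
2 4 source 1.9709
3 6 load 2.4369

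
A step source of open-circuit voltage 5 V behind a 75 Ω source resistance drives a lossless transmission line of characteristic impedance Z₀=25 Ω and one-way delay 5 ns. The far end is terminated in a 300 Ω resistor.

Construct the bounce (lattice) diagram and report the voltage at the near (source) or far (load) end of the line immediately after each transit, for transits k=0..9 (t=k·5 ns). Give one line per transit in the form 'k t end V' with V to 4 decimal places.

0 0 source 1.2500
1 5 load 2.3077
2 10 source 2.8365
3 15 load 3.2840
4 20 source 3.5078
5 25 load 3.6971
6 30 source 3.7917
7 35 load 3.8718
8 40 source 3.9119
9 45 load 3.9458

Γ_L=0.846154, Γ_S=0.500000; launch V₁=5·25/100=1.250000
k=0 src: V=1.2500
k=1 load: inc=1.250000, refl=1.250000·0.846154=1.0577; V=0.000000+1.250000+1.057692=2.3077
k=2 src: inc=1.057692, refl=1.057692·0.500000=0.5288; V=1.250000+1.057692+0.528846=2.8365
k=3 load: inc=0.528846, refl=0.528846·0.846154=0.4475; V=2.307692+0.528846+0.447485=3.2840
k=4 src: inc=0.447485, refl=0.447485·0.500000=0.2237; V=2.836538+0.447485+0.223743=3.5078
k=5 load: inc=0.223743, refl=0.223743·0.846154=0.1893; V=3.284024+0.223743+0.189321=3.6971
k=6 src: inc=0.189321, refl=0.189321·0.500000=0.0947; V=3.507766+0.189321+0.094660=3.7917
k=7 load: inc=0.094660, refl=0.094660·0.846154=0.0801; V=3.697087+0.094660+0.080097=3.8718
k=8 src: inc=0.080097, refl=0.080097·0.500000=0.0400; V=3.791747+0.080097+0.040049=3.9119
k=9 load: inc=0.040049, refl=0.040049·0.846154=0.0339; V=3.871844+0.040049+0.033887=3.9458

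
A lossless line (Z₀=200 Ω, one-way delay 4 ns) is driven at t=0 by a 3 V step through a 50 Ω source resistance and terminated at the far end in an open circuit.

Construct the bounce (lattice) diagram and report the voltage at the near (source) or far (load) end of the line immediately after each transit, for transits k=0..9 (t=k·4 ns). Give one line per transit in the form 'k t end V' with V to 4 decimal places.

0 0 source 2.4000
1 4 load 4.8000
2 8 source 3.3600
3 12 load 1.9200
4 16 source 2.7840
5 20 load 3.6480
6 24 source 3.1296
7 28 load 2.6112
8 32 source 2.9222
9 36 load 3.2333

Γ_L=1.000000, Γ_S=-0.600000; launch V₁=3·200/250=2.400000
k=0 src: V=2.4000
k=1 load: inc=2.400000, refl=2.400000·1.000000=2.4000; V=0.000000+2.400000+2.400000=4.8000
k=2 src: inc=2.400000, refl=2.400000·-0.600000=-1.4400; V=2.400000+2.400000+-1.440000=3.3600
k=3 load: inc=-1.440000, refl=-1.440000·1.000000=-1.4400; V=4.800000+-1.440000+-1.440000=1.9200
k=4 src: inc=-1.440000, refl=-1.440000·-0.600000=0.8640; V=3.360000+-1.440000+0.864000=2.7840
k=5 load: inc=0.864000, refl=0.864000·1.000000=0.8640; V=1.920000+0.864000+0.864000=3.6480
k=6 src: inc=0.864000, refl=0.864000·-0.600000=-0.5184; V=2.784000+0.864000+-0.518400=3.1296
k=7 load: inc=-0.518400, refl=-0.518400·1.000000=-0.5184; V=3.648000+-0.518400+-0.518400=2.6112
k=8 src: inc=-0.518400, refl=-0.518400·-0.600000=0.3110; V=3.129600+-0.518400+0.311040=2.9222
k=9 load: inc=0.311040, refl=0.311040·1.000000=0.3110; V=2.611200+0.311040+0.311040=3.2333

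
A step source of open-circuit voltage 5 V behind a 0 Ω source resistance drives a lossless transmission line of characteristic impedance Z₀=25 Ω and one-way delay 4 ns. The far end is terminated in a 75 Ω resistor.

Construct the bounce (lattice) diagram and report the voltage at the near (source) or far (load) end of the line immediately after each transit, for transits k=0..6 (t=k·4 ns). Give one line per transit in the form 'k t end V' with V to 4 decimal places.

Γ_L=0.500000, Γ_S=-1.000000; launch V₁=5·25/25=5.000000
k=0 src: V=5.0000
k=1 load: inc=5.000000, refl=5.000000·0.500000=2.5000; V=0.000000+5.000000+2.500000=7.5000
k=2 src: inc=2.500000, refl=2.500000·-1.000000=-2.5000; V=5.000000+2.500000+-2.500000=5.0000
k=3 load: inc=-2.500000, refl=-2.500000·0.500000=-1.2500; V=7.500000+-2.500000+-1.250000=3.7500
k=4 src: inc=-1.250000, refl=-1.250000·-1.000000=1.2500; V=5.000000+-1.250000+1.250000=5.0000
k=5 load: inc=1.250000, refl=1.250000·0.500000=0.6250; V=3.750000+1.250000+0.625000=5.6250
k=6 src: inc=0.625000, refl=0.625000·-1.000000=-0.6250; V=5.000000+0.625000+-0.625000=5.0000

0 0 source 5.0000
1 4 load 7.5000
2 8 source 5.0000
3 12 load 3.7500
4 16 source 5.0000
5 20 load 5.6250
6 24 source 5.0000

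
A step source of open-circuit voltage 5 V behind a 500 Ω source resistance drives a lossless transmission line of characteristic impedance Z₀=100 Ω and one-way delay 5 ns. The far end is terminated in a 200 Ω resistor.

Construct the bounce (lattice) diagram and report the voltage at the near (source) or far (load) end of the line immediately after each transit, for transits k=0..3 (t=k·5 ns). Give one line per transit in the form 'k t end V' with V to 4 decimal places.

Γ_L=0.333333, Γ_S=0.666667; launch V₁=5·100/600=0.833333
k=0 src: V=0.8333
k=1 load: inc=0.833333, refl=0.833333·0.333333=0.2778; V=0.000000+0.833333+0.277778=1.1111
k=2 src: inc=0.277778, refl=0.277778·0.666667=0.1852; V=0.833333+0.277778+0.185185=1.2963
k=3 load: inc=0.185185, refl=0.185185·0.333333=0.0617; V=1.111111+0.185185+0.061728=1.3580

0 0 source 0.8333
1 5 load 1.1111
2 10 source 1.2963
3 15 load 1.3580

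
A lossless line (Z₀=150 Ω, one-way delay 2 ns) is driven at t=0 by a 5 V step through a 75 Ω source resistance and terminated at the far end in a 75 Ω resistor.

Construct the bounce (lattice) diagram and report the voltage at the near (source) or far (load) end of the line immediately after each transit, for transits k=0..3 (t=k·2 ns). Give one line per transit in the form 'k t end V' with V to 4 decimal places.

0 0 source 3.3333
1 2 load 2.2222
2 4 source 2.5926
3 6 load 2.4691

Γ_L=-0.333333, Γ_S=-0.333333; launch V₁=5·150/225=3.333333
k=0 src: V=3.3333
k=1 load: inc=3.333333, refl=3.333333·-0.333333=-1.1111; V=0.000000+3.333333+-1.111111=2.2222
k=2 src: inc=-1.111111, refl=-1.111111·-0.333333=0.3704; V=3.333333+-1.111111+0.370370=2.5926
k=3 load: inc=0.370370, refl=0.370370·-0.333333=-0.1235; V=2.222222+0.370370+-0.123457=2.4691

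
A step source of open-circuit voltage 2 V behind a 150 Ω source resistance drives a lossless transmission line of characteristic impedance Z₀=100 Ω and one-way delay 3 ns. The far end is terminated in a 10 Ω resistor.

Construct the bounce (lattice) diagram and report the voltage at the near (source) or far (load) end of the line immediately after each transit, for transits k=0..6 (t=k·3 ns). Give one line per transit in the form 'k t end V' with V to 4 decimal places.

0 0 source 0.8000
1 3 load 0.1455
2 6 source 0.0145
3 9 load 0.1217
4 12 source 0.1431
5 15 load 0.1255
6 18 source 0.1220

Γ_L=-0.818182, Γ_S=0.200000; launch V₁=2·100/250=0.800000
k=0 src: V=0.8000
k=1 load: inc=0.800000, refl=0.800000·-0.818182=-0.6545; V=0.000000+0.800000+-0.654545=0.1455
k=2 src: inc=-0.654545, refl=-0.654545·0.200000=-0.1309; V=0.800000+-0.654545+-0.130909=0.0145
k=3 load: inc=-0.130909, refl=-0.130909·-0.818182=0.1071; V=0.145455+-0.130909+0.107107=0.1217
k=4 src: inc=0.107107, refl=0.107107·0.200000=0.0214; V=0.014545+0.107107+0.021421=0.1431
k=5 load: inc=0.021421, refl=0.021421·-0.818182=-0.0175; V=0.121653+0.021421+-0.017527=0.1255
k=6 src: inc=-0.017527, refl=-0.017527·0.200000=-0.0035; V=0.143074+-0.017527+-0.003505=0.1220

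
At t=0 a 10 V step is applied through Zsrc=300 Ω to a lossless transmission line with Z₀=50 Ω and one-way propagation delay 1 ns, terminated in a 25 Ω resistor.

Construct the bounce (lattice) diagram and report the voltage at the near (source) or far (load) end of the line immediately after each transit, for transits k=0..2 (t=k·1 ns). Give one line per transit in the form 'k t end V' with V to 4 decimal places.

0 0 source 1.4286
1 1 load 0.9524
2 2 source 0.6122

Γ_L=-0.333333, Γ_S=0.714286; launch V₁=10·50/350=1.428571
k=0 src: V=1.4286
k=1 load: inc=1.428571, refl=1.428571·-0.333333=-0.4762; V=0.000000+1.428571+-0.476190=0.9524
k=2 src: inc=-0.476190, refl=-0.476190·0.714286=-0.3401; V=1.428571+-0.476190+-0.340136=0.6122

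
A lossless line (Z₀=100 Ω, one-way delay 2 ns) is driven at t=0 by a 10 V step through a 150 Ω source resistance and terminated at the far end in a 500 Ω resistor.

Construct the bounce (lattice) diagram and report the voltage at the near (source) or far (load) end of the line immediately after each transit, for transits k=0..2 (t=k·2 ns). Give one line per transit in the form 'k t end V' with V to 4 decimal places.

Γ_L=0.666667, Γ_S=0.200000; launch V₁=10·100/250=4.000000
k=0 src: V=4.0000
k=1 load: inc=4.000000, refl=4.000000·0.666667=2.6667; V=0.000000+4.000000+2.666667=6.6667
k=2 src: inc=2.666667, refl=2.666667·0.200000=0.5333; V=4.000000+2.666667+0.533333=7.2000

0 0 source 4.0000
1 2 load 6.6667
2 4 source 7.2000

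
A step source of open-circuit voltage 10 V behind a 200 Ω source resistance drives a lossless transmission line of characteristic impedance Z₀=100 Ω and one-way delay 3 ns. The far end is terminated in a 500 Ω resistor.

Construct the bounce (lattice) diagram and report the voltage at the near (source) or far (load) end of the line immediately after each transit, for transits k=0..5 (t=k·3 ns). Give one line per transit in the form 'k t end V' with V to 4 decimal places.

Γ_L=0.666667, Γ_S=0.333333; launch V₁=10·100/300=3.333333
k=0 src: V=3.3333
k=1 load: inc=3.333333, refl=3.333333·0.666667=2.2222; V=0.000000+3.333333+2.222222=5.5556
k=2 src: inc=2.222222, refl=2.222222·0.333333=0.7407; V=3.333333+2.222222+0.740741=6.2963
k=3 load: inc=0.740741, refl=0.740741·0.666667=0.4938; V=5.555556+0.740741+0.493827=6.7901
k=4 src: inc=0.493827, refl=0.493827·0.333333=0.1646; V=6.296296+0.493827+0.164609=6.9547
k=5 load: inc=0.164609, refl=0.164609·0.666667=0.1097; V=6.790123+0.164609+0.109739=7.0645

0 0 source 3.3333
1 3 load 5.5556
2 6 source 6.2963
3 9 load 6.7901
4 12 source 6.9547
5 15 load 7.0645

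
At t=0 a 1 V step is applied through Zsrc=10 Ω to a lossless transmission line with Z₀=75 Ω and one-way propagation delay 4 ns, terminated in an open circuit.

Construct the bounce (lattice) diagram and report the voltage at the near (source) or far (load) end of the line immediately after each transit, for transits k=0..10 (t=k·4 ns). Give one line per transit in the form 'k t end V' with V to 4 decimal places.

0 0 source 0.8824
1 4 load 1.7647
2 8 source 1.0900
3 12 load 0.4152
4 16 source 0.9312
5 20 load 1.4472
6 24 source 1.0526
7 28 load 0.6580
8 32 source 0.9598
9 36 load 1.2615
10 40 source 1.0308

Γ_L=1.000000, Γ_S=-0.764706; launch V₁=1·75/85=0.882353
k=0 src: V=0.8824
k=1 load: inc=0.882353, refl=0.882353·1.000000=0.8824; V=0.000000+0.882353+0.882353=1.7647
k=2 src: inc=0.882353, refl=0.882353·-0.764706=-0.6747; V=0.882353+0.882353+-0.674740=1.0900
k=3 load: inc=-0.674740, refl=-0.674740·1.000000=-0.6747; V=1.764706+-0.674740+-0.674740=0.4152
k=4 src: inc=-0.674740, refl=-0.674740·-0.764706=0.5160; V=1.089965+-0.674740+0.515978=0.9312
k=5 load: inc=0.515978, refl=0.515978·1.000000=0.5160; V=0.415225+0.515978+0.515978=1.4472
k=6 src: inc=0.515978, refl=0.515978·-0.764706=-0.3946; V=0.931203+0.515978+-0.394571=1.0526
k=7 load: inc=-0.394571, refl=-0.394571·1.000000=-0.3946; V=1.447181+-0.394571+-0.394571=0.6580
k=8 src: inc=-0.394571, refl=-0.394571·-0.764706=0.3017; V=1.052610+-0.394571+0.301731=0.9598
k=9 load: inc=0.301731, refl=0.301731·1.000000=0.3017; V=0.658038+0.301731+0.301731=1.2615
k=10 src: inc=0.301731, refl=0.301731·-0.764706=-0.2307; V=0.959769+0.301731+-0.230736=1.0308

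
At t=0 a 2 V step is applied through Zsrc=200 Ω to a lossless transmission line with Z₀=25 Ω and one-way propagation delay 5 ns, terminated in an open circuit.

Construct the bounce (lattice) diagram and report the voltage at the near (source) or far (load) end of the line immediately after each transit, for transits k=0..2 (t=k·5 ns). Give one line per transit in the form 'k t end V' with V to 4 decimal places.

Γ_L=1.000000, Γ_S=0.777778; launch V₁=2·25/225=0.222222
k=0 src: V=0.2222
k=1 load: inc=0.222222, refl=0.222222·1.000000=0.2222; V=0.000000+0.222222+0.222222=0.4444
k=2 src: inc=0.222222, refl=0.222222·0.777778=0.1728; V=0.222222+0.222222+0.172840=0.6173

0 0 source 0.2222
1 5 load 0.4444
2 10 source 0.6173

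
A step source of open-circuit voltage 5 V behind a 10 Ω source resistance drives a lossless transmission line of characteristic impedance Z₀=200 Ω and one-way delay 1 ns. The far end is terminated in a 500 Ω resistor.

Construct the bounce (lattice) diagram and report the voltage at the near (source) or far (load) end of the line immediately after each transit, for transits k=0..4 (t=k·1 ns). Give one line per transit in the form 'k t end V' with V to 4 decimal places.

0 0 source 4.7619
1 1 load 6.8027
2 2 source 4.9563
3 3 load 4.1649
4 4 source 4.8809

Γ_L=0.428571, Γ_S=-0.904762; launch V₁=5·200/210=4.761905
k=0 src: V=4.7619
k=1 load: inc=4.761905, refl=4.761905·0.428571=2.0408; V=0.000000+4.761905+2.040816=6.8027
k=2 src: inc=2.040816, refl=2.040816·-0.904762=-1.8465; V=4.761905+2.040816+-1.846453=4.9563
k=3 load: inc=-1.846453, refl=-1.846453·0.428571=-0.7913; V=6.802721+-1.846453+-0.791337=4.1649
k=4 src: inc=-0.791337, refl=-0.791337·-0.904762=0.7160; V=4.956268+-0.791337+0.715972=4.8809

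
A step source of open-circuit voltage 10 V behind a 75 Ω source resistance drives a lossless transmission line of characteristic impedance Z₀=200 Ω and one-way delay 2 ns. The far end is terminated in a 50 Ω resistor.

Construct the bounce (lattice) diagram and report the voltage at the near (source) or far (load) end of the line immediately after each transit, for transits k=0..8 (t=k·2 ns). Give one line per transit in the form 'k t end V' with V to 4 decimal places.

Γ_L=-0.600000, Γ_S=-0.454545; launch V₁=10·200/275=7.272727
k=0 src: V=7.2727
k=1 load: inc=7.272727, refl=7.272727·-0.600000=-4.3636; V=0.000000+7.272727+-4.363636=2.9091
k=2 src: inc=-4.363636, refl=-4.363636·-0.454545=1.9835; V=7.272727+-4.363636+1.983471=4.8926
k=3 load: inc=1.983471, refl=1.983471·-0.600000=-1.1901; V=2.909091+1.983471+-1.190083=3.7025
k=4 src: inc=-1.190083, refl=-1.190083·-0.454545=0.5409; V=4.892562+-1.190083+0.540947=4.2434
k=5 load: inc=0.540947, refl=0.540947·-0.600000=-0.3246; V=3.702479+0.540947+-0.324568=3.9189
k=6 src: inc=-0.324568, refl=-0.324568·-0.454545=0.1475; V=4.243426+-0.324568+0.147531=4.0664
k=7 load: inc=0.147531, refl=0.147531·-0.600000=-0.0885; V=3.918858+0.147531+-0.088519=3.9779
k=8 src: inc=-0.088519, refl=-0.088519·-0.454545=0.0402; V=4.066389+-0.088519+0.040236=4.0181

0 0 source 7.2727
1 2 load 2.9091
2 4 source 4.8926
3 6 load 3.7025
4 8 source 4.2434
5 10 load 3.9189
6 12 source 4.0664
7 14 load 3.9779
8 16 source 4.0181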